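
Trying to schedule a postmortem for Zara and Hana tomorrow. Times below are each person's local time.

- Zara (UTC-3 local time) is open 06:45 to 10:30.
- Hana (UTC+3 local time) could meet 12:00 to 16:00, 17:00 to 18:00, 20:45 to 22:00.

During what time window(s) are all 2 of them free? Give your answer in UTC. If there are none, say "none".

Zara in UTC: 09:45-13:30 (add 3h to convert from UTC-3).
Hana in UTC: 09:00-13:00, 14:00-15:00, 17:45-19:00 (subtract 3h to convert from UTC+3).
Zara ∩ Hana: 09:45-13:00.

09:45-13:00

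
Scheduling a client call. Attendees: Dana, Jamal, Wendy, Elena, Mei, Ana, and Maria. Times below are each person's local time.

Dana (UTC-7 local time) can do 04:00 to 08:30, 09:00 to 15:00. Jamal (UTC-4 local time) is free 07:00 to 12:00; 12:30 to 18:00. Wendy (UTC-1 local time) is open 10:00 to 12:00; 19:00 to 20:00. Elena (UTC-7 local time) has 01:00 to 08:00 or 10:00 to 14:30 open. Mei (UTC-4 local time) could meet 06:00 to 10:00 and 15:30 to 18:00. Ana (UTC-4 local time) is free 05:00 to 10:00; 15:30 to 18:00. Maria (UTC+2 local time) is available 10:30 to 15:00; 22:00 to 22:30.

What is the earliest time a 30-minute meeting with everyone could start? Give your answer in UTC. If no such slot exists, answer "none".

Dana in UTC: 11:00-15:30, 16:00-22:00 (add 7h to convert from UTC-7).
Jamal in UTC: 11:00-16:00, 16:30-22:00 (add 4h to convert from UTC-4).
Wendy in UTC: 11:00-13:00, 20:00-21:00 (add 1h to convert from UTC-1).
Elena in UTC: 08:00-15:00, 17:00-21:30 (add 7h to convert from UTC-7).
Mei in UTC: 10:00-14:00, 19:30-22:00 (add 4h to convert from UTC-4).
Ana in UTC: 09:00-14:00, 19:30-22:00 (add 4h to convert from UTC-4).
Maria in UTC: 08:30-13:00, 20:00-20:30 (subtract 2h to convert from UTC+2).
Dana ∩ Jamal: 11:00-15:30, 16:30-22:00.
Dana ∩ Jamal ∩ Wendy: 11:00-13:00, 20:00-21:00.
Dana ∩ Jamal ∩ Wendy ∩ Elena: 11:00-13:00, 20:00-21:00.
Dana ∩ Jamal ∩ Wendy ∩ Elena ∩ Mei: 11:00-13:00, 20:00-21:00.
Dana ∩ Jamal ∩ Wendy ∩ Elena ∩ Mei ∩ Ana: 11:00-13:00, 20:00-21:00.
Dana ∩ Jamal ∩ Wendy ∩ Elena ∩ Mei ∩ Ana ∩ Maria: 11:00-13:00, 20:00-20:30.
Those are the intersection windows.
The first common window of at least 30 minutes is 11:00-13:00, so the earliest start is 11:00.

11:00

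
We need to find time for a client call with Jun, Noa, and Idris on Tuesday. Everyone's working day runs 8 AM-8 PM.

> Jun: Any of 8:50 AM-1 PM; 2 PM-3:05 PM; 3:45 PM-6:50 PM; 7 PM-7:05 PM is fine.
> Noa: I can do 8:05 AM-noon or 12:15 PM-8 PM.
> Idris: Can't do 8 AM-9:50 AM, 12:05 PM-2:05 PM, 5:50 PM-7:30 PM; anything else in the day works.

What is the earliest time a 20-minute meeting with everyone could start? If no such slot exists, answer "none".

Jun free: 08:50-13:00, 14:00-15:05, 15:45-18:50, 19:00-19:05.
Noa free: 08:05-12:00, 12:15-20:00.
Idris free: 09:50-12:05, 14:05-17:50, 19:30-20:00 (invert busy blocks within the working day).
Jun ∩ Noa: 08:50-12:00, 12:15-13:00, 14:00-15:05, 15:45-18:50, 19:00-19:05.
Jun ∩ Noa ∩ Idris: 09:50-12:00, 14:05-15:05, 15:45-17:50.
The first common window of at least 20 minutes is 09:50-12:00, so the earliest start is 09:50.

09:50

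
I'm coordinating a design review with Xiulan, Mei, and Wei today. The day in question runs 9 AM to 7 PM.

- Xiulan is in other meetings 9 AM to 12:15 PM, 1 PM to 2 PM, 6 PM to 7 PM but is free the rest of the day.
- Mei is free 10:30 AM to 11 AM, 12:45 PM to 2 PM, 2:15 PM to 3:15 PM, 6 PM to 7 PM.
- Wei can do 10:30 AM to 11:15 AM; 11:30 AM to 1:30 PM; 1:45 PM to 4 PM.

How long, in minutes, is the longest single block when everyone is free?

Xiulan free: 12:15-13:00, 14:00-18:00 (invert busy blocks within the working day).
Mei free: 10:30-11:00, 12:45-14:00, 14:15-15:15, 18:00-19:00.
Wei free: 10:30-11:15, 11:30-13:30, 13:45-16:00.
Xiulan ∩ Mei: 12:45-13:00, 14:15-15:15.
Xiulan ∩ Mei ∩ Wei: 12:45-13:00, 14:15-15:15.
The longest is 14:15-15:15 at 60 minutes.

60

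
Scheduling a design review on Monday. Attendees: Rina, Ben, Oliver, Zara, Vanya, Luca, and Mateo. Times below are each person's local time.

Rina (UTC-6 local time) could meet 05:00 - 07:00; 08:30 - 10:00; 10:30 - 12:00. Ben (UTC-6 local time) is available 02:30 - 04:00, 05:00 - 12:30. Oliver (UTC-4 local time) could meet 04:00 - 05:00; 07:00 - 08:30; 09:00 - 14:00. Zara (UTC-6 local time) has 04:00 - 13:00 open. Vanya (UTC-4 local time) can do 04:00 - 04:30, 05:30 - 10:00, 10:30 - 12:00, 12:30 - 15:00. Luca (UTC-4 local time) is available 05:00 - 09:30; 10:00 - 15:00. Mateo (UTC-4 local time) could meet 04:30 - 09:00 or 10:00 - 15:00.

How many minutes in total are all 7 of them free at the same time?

270

Rina in UTC: 11:00-13:00, 14:30-16:00, 16:30-18:00 (add 6h to convert from UTC-6).
Ben in UTC: 08:30-10:00, 11:00-18:30 (add 6h to convert from UTC-6).
Oliver in UTC: 08:00-09:00, 11:00-12:30, 13:00-18:00 (add 4h to convert from UTC-4).
Zara in UTC: 10:00-19:00 (add 6h to convert from UTC-6).
Vanya in UTC: 08:00-08:30, 09:30-14:00, 14:30-16:00, 16:30-19:00 (add 4h to convert from UTC-4).
Luca in UTC: 09:00-13:30, 14:00-19:00 (add 4h to convert from UTC-4).
Mateo in UTC: 08:30-13:00, 14:00-19:00 (add 4h to convert from UTC-4).
Rina ∩ Ben: 11:00-13:00, 14:30-16:00, 16:30-18:00.
Rina ∩ Ben ∩ Oliver: 11:00-12:30, 14:30-16:00, 16:30-18:00.
Rina ∩ Ben ∩ Oliver ∩ Zara: 11:00-12:30, 14:30-16:00, 16:30-18:00.
Rina ∩ Ben ∩ Oliver ∩ Zara ∩ Vanya: 11:00-12:30, 14:30-16:00, 16:30-18:00.
Rina ∩ Ben ∩ Oliver ∩ Zara ∩ Vanya ∩ Luca: 11:00-12:30, 14:30-16:00, 16:30-18:00.
Rina ∩ Ben ∩ Oliver ∩ Zara ∩ Vanya ∩ Luca ∩ Mateo: 11:00-12:30, 14:30-16:00, 16:30-18:00.
Summing the common windows: 90 + 90 + 90 = 270 minutes.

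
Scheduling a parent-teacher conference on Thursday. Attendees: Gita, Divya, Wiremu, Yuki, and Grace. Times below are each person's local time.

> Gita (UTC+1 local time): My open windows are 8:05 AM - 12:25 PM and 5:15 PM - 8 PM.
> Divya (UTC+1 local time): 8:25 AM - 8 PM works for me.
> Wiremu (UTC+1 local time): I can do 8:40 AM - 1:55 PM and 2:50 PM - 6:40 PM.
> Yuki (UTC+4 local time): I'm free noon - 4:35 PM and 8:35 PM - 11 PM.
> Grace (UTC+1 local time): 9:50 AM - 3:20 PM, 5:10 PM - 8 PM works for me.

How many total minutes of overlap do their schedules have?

Gita in UTC: 07:05-11:25, 16:15-19:00 (subtract 1h to convert from UTC+1).
Divya in UTC: 07:25-19:00 (subtract 1h to convert from UTC+1).
Wiremu in UTC: 07:40-12:55, 13:50-17:40 (subtract 1h to convert from UTC+1).
Yuki in UTC: 08:00-12:35, 16:35-19:00 (subtract 4h to convert from UTC+4).
Grace in UTC: 08:50-14:20, 16:10-19:00 (subtract 1h to convert from UTC+1).
Gita ∩ Divya: 07:25-11:25, 16:15-19:00.
Gita ∩ Divya ∩ Wiremu: 07:40-11:25, 16:15-17:40.
Gita ∩ Divya ∩ Wiremu ∩ Yuki: 08:00-11:25, 16:35-17:40.
Gita ∩ Divya ∩ Wiremu ∩ Yuki ∩ Grace: 08:50-11:25, 16:35-17:40.
Summing the common windows: 155 + 65 = 220 minutes.

220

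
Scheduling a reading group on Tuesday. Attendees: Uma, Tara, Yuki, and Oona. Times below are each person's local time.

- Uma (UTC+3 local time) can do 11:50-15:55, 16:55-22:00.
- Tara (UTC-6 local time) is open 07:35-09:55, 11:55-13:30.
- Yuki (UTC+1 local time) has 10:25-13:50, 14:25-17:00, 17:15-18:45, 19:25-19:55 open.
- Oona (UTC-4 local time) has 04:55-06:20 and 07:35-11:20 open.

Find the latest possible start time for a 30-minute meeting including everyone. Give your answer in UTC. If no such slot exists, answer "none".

Uma in UTC: 08:50-12:55, 13:55-19:00 (subtract 3h to convert from UTC+3).
Tara in UTC: 13:35-15:55, 17:55-19:30 (add 6h to convert from UTC-6).
Yuki in UTC: 09:25-12:50, 13:25-16:00, 16:15-17:45, 18:25-18:55 (subtract 1h to convert from UTC+1).
Oona in UTC: 08:55-10:20, 11:35-15:20 (add 4h to convert from UTC-4).
Uma ∩ Tara: 13:55-15:55, 17:55-19:00.
Uma ∩ Tara ∩ Yuki: 13:55-15:55, 18:25-18:55.
Uma ∩ Tara ∩ Yuki ∩ Oona: 13:55-15:20.
So the common availability across everyone is 13:55-15:20.
The last common window of at least 30 minutes is 13:55-15:20; a 30-minute meeting can start as late as 14:50 and still end by 15:20.

14:50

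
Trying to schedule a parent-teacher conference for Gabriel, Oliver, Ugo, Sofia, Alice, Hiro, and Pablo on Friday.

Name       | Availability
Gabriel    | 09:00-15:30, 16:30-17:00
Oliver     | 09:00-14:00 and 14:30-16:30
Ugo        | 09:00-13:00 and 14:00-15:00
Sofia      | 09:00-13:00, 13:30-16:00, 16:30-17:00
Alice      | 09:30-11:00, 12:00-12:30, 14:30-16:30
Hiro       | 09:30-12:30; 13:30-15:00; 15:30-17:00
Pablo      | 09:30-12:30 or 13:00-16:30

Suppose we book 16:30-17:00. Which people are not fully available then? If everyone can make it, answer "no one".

Gabriel: free for 16:30-17:00. Oliver: not fully free for 16:30-17:00. Ugo: not fully free for 16:30-17:00. Sofia: free for 16:30-17:00. Alice: not fully free for 16:30-17:00. Hiro: free for 16:30-17:00. Pablo: not fully free for 16:30-17:00.

Alice, Oliver, Pablo, Ugo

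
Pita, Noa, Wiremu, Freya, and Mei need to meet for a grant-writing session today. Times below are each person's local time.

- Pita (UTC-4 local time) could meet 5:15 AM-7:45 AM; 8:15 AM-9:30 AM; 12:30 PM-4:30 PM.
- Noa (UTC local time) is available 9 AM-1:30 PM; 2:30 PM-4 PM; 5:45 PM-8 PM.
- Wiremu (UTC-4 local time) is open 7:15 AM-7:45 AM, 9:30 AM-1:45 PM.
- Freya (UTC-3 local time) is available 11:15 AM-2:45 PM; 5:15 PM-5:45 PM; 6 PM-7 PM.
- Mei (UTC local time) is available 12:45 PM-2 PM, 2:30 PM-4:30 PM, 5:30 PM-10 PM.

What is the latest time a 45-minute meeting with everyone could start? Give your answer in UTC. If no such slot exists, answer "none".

none

Pita in UTC: 09:15-11:45, 12:15-13:30, 16:30-20:30 (add 4h to convert from UTC-4).
Noa in UTC: 09:00-13:30, 14:30-16:00, 17:45-20:00.
Wiremu in UTC: 11:15-11:45, 13:30-17:45 (add 4h to convert from UTC-4).
Freya in UTC: 14:15-17:45, 20:15-20:45, 21:00-22:00 (add 3h to convert from UTC-3).
Mei in UTC: 12:45-14:00, 14:30-16:30, 17:30-22:00.
Pita ∩ Noa: 09:15-11:45, 12:15-13:30, 17:45-20:00.
Pita ∩ Noa ∩ Wiremu: 11:15-11:45.
Pita ∩ Noa ∩ Wiremu ∩ Freya: ∅.
Pita ∩ Noa ∩ Wiremu ∩ Freya ∩ Mei: ∅.
There is no time when everyone is free.
No common window is at least 45 minutes long.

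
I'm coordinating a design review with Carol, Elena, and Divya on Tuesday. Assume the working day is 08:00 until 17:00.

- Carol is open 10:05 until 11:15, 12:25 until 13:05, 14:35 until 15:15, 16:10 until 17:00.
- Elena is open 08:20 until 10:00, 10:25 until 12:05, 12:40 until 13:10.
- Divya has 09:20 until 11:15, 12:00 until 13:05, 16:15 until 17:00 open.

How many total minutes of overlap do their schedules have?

Carol ∩ Elena: 10:25-11:15, 12:40-13:05.
Carol ∩ Elena ∩ Divya: 10:25-11:15, 12:40-13:05.
Those are the intersection windows.
Summing the common windows: 50 + 25 = 75 minutes.

75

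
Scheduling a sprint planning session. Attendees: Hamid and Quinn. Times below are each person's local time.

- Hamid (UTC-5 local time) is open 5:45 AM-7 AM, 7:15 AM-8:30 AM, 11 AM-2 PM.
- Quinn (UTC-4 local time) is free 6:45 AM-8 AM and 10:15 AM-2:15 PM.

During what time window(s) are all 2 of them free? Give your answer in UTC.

Hamid in UTC: 10:45-12:00, 12:15-13:30, 16:00-19:00 (add 5h to convert from UTC-5).
Quinn in UTC: 10:45-12:00, 14:15-18:15 (add 4h to convert from UTC-4).
Hamid ∩ Quinn: 10:45-12:00, 16:00-18:15.

10:45-12:00, 16:00-18:15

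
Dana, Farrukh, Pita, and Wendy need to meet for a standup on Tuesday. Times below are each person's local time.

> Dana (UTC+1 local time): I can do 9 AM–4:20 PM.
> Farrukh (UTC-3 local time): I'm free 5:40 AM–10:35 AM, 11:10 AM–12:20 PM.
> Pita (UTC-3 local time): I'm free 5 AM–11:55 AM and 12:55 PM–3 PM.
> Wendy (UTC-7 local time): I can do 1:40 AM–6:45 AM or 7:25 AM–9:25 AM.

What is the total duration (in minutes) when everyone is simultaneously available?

Dana in UTC: 08:00-15:20 (subtract 1h to convert from UTC+1).
Farrukh in UTC: 08:40-13:35, 14:10-15:20 (add 3h to convert from UTC-3).
Pita in UTC: 08:00-14:55, 15:55-18:00 (add 3h to convert from UTC-3).
Wendy in UTC: 08:40-13:45, 14:25-16:25 (add 7h to convert from UTC-7).
Dana ∩ Farrukh: 08:40-13:35, 14:10-15:20.
Dana ∩ Farrukh ∩ Pita: 08:40-13:35, 14:10-14:55.
Dana ∩ Farrukh ∩ Pita ∩ Wendy: 08:40-13:35, 14:25-14:55.
So the common availability across everyone is 08:40-13:35, 14:25-14:55.
Summing the common windows: 295 + 30 = 325 minutes.

325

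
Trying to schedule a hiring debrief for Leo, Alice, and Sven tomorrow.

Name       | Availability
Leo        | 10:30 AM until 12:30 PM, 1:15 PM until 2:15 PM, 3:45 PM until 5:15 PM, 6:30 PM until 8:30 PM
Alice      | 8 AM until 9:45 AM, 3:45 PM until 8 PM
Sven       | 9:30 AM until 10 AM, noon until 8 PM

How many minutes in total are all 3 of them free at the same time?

Leo ∩ Alice: 15:45-17:15, 18:30-20:00.
Leo ∩ Alice ∩ Sven: 15:45-17:15, 18:30-20:00.
Summing the common windows: 90 + 90 = 180 minutes.

180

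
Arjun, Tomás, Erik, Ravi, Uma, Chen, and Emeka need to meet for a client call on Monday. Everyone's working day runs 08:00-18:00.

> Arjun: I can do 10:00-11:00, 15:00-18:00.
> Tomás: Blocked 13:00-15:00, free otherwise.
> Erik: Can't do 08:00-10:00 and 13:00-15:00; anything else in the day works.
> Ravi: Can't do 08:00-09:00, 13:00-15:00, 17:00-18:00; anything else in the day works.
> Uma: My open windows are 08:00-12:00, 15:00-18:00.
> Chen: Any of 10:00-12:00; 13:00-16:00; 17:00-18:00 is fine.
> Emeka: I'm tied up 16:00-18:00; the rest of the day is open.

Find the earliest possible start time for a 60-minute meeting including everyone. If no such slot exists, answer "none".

Arjun free: 10:00-11:00, 15:00-18:00.
Tomás free: 08:00-13:00, 15:00-18:00 (invert busy blocks within the working day).
Erik free: 10:00-13:00, 15:00-18:00 (invert busy blocks within the working day).
Ravi free: 09:00-13:00, 15:00-17:00 (invert busy blocks within the working day).
Uma free: 08:00-12:00, 15:00-18:00.
Chen free: 10:00-12:00, 13:00-16:00, 17:00-18:00.
Emeka free: 08:00-16:00 (invert busy blocks within the working day).
Arjun ∩ Tomás: 10:00-11:00, 15:00-18:00.
Arjun ∩ Tomás ∩ Erik: 10:00-11:00, 15:00-18:00.
Arjun ∩ Tomás ∩ Erik ∩ Ravi: 10:00-11:00, 15:00-17:00.
Arjun ∩ Tomás ∩ Erik ∩ Ravi ∩ Uma: 10:00-11:00, 15:00-17:00.
Arjun ∩ Tomás ∩ Erik ∩ Ravi ∩ Uma ∩ Chen: 10:00-11:00, 15:00-16:00.
Arjun ∩ Tomás ∩ Erik ∩ Ravi ∩ Uma ∩ Chen ∩ Emeka: 10:00-11:00, 15:00-16:00.
The first common window of at least 60 minutes is 10:00-11:00, so the earliest start is 10:00.

10:00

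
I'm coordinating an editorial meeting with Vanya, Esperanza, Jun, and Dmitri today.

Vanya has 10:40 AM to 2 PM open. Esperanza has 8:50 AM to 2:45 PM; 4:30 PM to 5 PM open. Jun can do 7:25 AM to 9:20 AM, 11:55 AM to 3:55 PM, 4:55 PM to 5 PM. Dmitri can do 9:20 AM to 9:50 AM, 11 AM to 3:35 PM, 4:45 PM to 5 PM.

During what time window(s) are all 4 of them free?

11:55-14:00

Vanya ∩ Esperanza: 10:40-14:00.
Vanya ∩ Esperanza ∩ Jun: 11:55-14:00.
Vanya ∩ Esperanza ∩ Jun ∩ Dmitri: 11:55-14:00.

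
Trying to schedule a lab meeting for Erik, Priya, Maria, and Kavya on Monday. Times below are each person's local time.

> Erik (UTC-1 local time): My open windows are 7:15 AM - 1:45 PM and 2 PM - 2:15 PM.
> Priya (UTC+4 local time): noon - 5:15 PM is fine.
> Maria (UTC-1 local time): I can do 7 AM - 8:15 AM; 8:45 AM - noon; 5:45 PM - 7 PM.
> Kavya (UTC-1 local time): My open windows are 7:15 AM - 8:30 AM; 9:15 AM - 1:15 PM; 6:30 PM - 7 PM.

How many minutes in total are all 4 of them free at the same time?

Erik in UTC: 08:15-14:45, 15:00-15:15 (add 1h to convert from UTC-1).
Priya in UTC: 08:00-13:15 (subtract 4h to convert from UTC+4).
Maria in UTC: 08:00-09:15, 09:45-13:00, 18:45-20:00 (add 1h to convert from UTC-1).
Kavya in UTC: 08:15-09:30, 10:15-14:15, 19:30-20:00 (add 1h to convert from UTC-1).
Erik ∩ Priya: 08:15-13:15.
Erik ∩ Priya ∩ Maria: 08:15-09:15, 09:45-13:00.
Erik ∩ Priya ∩ Maria ∩ Kavya: 08:15-09:15, 10:15-13:00.
Those are the intersection windows.
Summing the common windows: 60 + 165 = 225 minutes.

225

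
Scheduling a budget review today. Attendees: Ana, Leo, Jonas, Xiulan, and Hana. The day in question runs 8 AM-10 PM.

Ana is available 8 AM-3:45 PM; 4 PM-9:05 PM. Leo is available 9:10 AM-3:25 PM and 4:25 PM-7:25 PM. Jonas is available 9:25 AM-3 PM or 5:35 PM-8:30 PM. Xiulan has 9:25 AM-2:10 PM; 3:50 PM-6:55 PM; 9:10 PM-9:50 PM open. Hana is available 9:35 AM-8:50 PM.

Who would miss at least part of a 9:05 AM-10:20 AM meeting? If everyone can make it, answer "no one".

Ana: free for 09:05-10:20. Leo: not fully free for 09:05-10:20. Jonas: not fully free for 09:05-10:20. Xiulan: not fully free for 09:05-10:20. Hana: not fully free for 09:05-10:20.

Hana, Jonas, Leo, Xiulan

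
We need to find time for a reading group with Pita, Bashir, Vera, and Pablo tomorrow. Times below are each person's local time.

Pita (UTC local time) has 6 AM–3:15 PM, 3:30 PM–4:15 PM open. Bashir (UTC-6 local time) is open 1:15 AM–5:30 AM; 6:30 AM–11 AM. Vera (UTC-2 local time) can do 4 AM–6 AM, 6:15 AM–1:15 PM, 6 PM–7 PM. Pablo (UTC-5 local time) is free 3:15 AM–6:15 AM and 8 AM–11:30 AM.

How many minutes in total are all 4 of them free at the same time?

Pita in UTC: 06:00-15:15, 15:30-16:15.
Bashir in UTC: 07:15-11:30, 12:30-17:00 (add 6h to convert from UTC-6).
Vera in UTC: 06:00-08:00, 08:15-15:15, 20:00-21:00 (add 2h to convert from UTC-2).
Pablo in UTC: 08:15-11:15, 13:00-16:30 (add 5h to convert from UTC-5).
Pita ∩ Bashir: 07:15-11:30, 12:30-15:15, 15:30-16:15.
Pita ∩ Bashir ∩ Vera: 07:15-08:00, 08:15-11:30, 12:30-15:15.
Pita ∩ Bashir ∩ Vera ∩ Pablo: 08:15-11:15, 13:00-15:15.
So the common availability across everyone is 08:15-11:15, 13:00-15:15.
Summing the common windows: 180 + 135 = 315 minutes.

315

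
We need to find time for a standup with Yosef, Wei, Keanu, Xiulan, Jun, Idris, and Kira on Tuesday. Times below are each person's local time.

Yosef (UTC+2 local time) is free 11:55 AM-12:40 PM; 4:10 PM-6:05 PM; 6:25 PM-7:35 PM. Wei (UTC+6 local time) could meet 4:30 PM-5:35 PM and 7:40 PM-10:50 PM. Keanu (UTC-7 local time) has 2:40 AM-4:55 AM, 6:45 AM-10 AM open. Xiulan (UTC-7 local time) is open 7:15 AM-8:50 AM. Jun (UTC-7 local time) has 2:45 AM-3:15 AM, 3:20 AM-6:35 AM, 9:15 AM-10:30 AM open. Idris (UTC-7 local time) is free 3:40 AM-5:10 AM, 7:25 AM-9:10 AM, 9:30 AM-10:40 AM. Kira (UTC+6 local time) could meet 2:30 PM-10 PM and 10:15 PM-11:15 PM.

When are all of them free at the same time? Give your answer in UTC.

none

Yosef in UTC: 09:55-10:40, 14:10-16:05, 16:25-17:35 (subtract 2h to convert from UTC+2).
Wei in UTC: 10:30-11:35, 13:40-16:50 (subtract 6h to convert from UTC+6).
Keanu in UTC: 09:40-11:55, 13:45-17:00 (add 7h to convert from UTC-7).
Xiulan in UTC: 14:15-15:50 (add 7h to convert from UTC-7).
Jun in UTC: 09:45-10:15, 10:20-13:35, 16:15-17:30 (add 7h to convert from UTC-7).
Idris in UTC: 10:40-12:10, 14:25-16:10, 16:30-17:40 (add 7h to convert from UTC-7).
Kira in UTC: 08:30-16:00, 16:15-17:15 (subtract 6h to convert from UTC+6).
Yosef ∩ Wei: 10:30-10:40, 14:10-16:05, 16:25-16:50.
Yosef ∩ Wei ∩ Keanu: 10:30-10:40, 14:10-16:05, 16:25-16:50.
Yosef ∩ Wei ∩ Keanu ∩ Xiulan: 14:15-15:50.
Yosef ∩ Wei ∩ Keanu ∩ Xiulan ∩ Jun: ∅.
Yosef ∩ Wei ∩ Keanu ∩ Xiulan ∩ Jun ∩ Idris: ∅.
Yosef ∩ Wei ∩ Keanu ∩ Xiulan ∩ Jun ∩ Idris ∩ Kira: ∅.
There is no time when everyone is free.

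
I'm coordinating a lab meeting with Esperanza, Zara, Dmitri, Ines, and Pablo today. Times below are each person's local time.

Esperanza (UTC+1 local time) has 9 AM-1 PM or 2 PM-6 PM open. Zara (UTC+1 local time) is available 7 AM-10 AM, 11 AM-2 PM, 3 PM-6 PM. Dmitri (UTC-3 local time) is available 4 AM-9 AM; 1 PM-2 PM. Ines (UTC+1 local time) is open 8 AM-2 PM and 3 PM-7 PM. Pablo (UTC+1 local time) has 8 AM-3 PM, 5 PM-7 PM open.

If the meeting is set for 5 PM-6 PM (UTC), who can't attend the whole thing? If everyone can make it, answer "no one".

Dmitri, Esperanza, Zara

Esperanza in UTC: 08:00-12:00, 13:00-17:00 (subtract 1h to convert from UTC+1).
Zara in UTC: 06:00-09:00, 10:00-13:00, 14:00-17:00 (subtract 1h to convert from UTC+1).
Dmitri in UTC: 07:00-12:00, 16:00-17:00 (add 3h to convert from UTC-3).
Ines in UTC: 07:00-13:00, 14:00-18:00 (subtract 1h to convert from UTC+1).
Pablo in UTC: 07:00-14:00, 16:00-18:00 (subtract 1h to convert from UTC+1).
Esperanza: not fully free for 17:00-18:00. Zara: not fully free for 17:00-18:00. Dmitri: not fully free for 17:00-18:00. Ines: free for 17:00-18:00. Pablo: free for 17:00-18:00.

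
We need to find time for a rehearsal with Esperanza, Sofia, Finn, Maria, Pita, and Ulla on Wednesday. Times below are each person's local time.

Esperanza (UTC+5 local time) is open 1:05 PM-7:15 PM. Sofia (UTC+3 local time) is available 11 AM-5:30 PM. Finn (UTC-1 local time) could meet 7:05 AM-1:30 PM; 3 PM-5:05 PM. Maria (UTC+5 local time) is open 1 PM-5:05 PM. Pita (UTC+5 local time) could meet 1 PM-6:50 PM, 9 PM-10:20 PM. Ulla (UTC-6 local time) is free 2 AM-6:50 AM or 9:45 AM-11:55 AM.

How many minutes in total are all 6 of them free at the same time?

Esperanza in UTC: 08:05-14:15 (subtract 5h to convert from UTC+5).
Sofia in UTC: 08:00-14:30 (subtract 3h to convert from UTC+3).
Finn in UTC: 08:05-14:30, 16:00-18:05 (add 1h to convert from UTC-1).
Maria in UTC: 08:00-12:05 (subtract 5h to convert from UTC+5).
Pita in UTC: 08:00-13:50, 16:00-17:20 (subtract 5h to convert from UTC+5).
Ulla in UTC: 08:00-12:50, 15:45-17:55 (add 6h to convert from UTC-6).
Esperanza ∩ Sofia: 08:05-14:15.
Esperanza ∩ Sofia ∩ Finn: 08:05-14:15.
Esperanza ∩ Sofia ∩ Finn ∩ Maria: 08:05-12:05.
Esperanza ∩ Sofia ∩ Finn ∩ Maria ∩ Pita: 08:05-12:05.
Esperanza ∩ Sofia ∩ Finn ∩ Maria ∩ Pita ∩ Ulla: 08:05-12:05.
That's a single block of 240 minutes.

240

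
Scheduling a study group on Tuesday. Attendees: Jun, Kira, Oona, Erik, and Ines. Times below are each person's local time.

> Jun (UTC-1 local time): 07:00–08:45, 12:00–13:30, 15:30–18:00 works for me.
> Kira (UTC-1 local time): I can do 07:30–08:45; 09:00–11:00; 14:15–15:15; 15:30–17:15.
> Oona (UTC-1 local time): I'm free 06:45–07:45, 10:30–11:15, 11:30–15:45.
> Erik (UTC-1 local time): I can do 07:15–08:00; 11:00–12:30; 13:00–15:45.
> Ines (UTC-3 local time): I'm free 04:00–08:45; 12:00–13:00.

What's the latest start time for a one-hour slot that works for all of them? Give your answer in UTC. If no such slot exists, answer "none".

none

Jun in UTC: 08:00-09:45, 13:00-14:30, 16:30-19:00 (add 1h to convert from UTC-1).
Kira in UTC: 08:30-09:45, 10:00-12:00, 15:15-16:15, 16:30-18:15 (add 1h to convert from UTC-1).
Oona in UTC: 07:45-08:45, 11:30-12:15, 12:30-16:45 (add 1h to convert from UTC-1).
Erik in UTC: 08:15-09:00, 12:00-13:30, 14:00-16:45 (add 1h to convert from UTC-1).
Ines in UTC: 07:00-11:45, 15:00-16:00 (add 3h to convert from UTC-3).
Jun ∩ Kira: 08:30-09:45, 16:30-18:15.
Jun ∩ Kira ∩ Oona: 08:30-08:45, 16:30-16:45.
Jun ∩ Kira ∩ Oona ∩ Erik: 08:30-08:45, 16:30-16:45.
Jun ∩ Kira ∩ Oona ∩ Erik ∩ Ines: 08:30-08:45.
Those are the intersection windows.
No common window is at least 60 minutes long.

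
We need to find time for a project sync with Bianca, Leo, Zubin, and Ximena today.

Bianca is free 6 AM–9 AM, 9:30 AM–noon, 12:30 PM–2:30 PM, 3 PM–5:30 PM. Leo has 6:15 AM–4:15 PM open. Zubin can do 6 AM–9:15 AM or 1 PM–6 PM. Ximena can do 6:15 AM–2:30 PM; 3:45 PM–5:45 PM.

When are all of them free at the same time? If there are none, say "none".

06:15-09:00, 13:00-14:30, 15:45-16:15

Bianca ∩ Leo: 06:15-09:00, 09:30-12:00, 12:30-14:30, 15:00-16:15.
Bianca ∩ Leo ∩ Zubin: 06:15-09:00, 13:00-14:30, 15:00-16:15.
Bianca ∩ Leo ∩ Zubin ∩ Ximena: 06:15-09:00, 13:00-14:30, 15:45-16:15.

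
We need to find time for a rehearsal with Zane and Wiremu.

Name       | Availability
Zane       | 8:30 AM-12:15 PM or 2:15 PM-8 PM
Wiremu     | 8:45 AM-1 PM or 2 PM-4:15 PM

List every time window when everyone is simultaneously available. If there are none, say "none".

08:45-12:15, 14:15-16:15

Zane ∩ Wiremu: 08:45-12:15, 14:15-16:15.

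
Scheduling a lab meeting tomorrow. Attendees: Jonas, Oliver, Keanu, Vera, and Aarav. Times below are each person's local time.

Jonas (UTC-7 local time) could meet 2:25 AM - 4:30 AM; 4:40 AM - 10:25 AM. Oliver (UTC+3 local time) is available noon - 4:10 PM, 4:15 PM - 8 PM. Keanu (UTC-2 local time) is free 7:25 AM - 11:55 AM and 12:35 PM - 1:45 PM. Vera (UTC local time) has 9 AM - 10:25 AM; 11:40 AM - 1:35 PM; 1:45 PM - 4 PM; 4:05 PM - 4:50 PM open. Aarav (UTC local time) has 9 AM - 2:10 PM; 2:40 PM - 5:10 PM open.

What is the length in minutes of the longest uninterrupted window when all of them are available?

90

Jonas in UTC: 09:25-11:30, 11:40-17:25 (add 7h to convert from UTC-7).
Oliver in UTC: 09:00-13:10, 13:15-17:00 (subtract 3h to convert from UTC+3).
Keanu in UTC: 09:25-13:55, 14:35-15:45 (add 2h to convert from UTC-2).
Vera in UTC: 09:00-10:25, 11:40-13:35, 13:45-16:00, 16:05-16:50.
Aarav in UTC: 09:00-14:10, 14:40-17:10.
Jonas ∩ Oliver: 09:25-11:30, 11:40-13:10, 13:15-17:00.
Jonas ∩ Oliver ∩ Keanu: 09:25-11:30, 11:40-13:10, 13:15-13:55, 14:35-15:45.
Jonas ∩ Oliver ∩ Keanu ∩ Vera: 09:25-10:25, 11:40-13:10, 13:15-13:35, 13:45-13:55, 14:35-15:45.
Jonas ∩ Oliver ∩ Keanu ∩ Vera ∩ Aarav: 09:25-10:25, 11:40-13:10, 13:15-13:35, 13:45-13:55, 14:40-15:45.
So the common availability across everyone is 09:25-10:25, 11:40-13:10, 13:15-13:35, 13:45-13:55, 14:40-15:45.
The longest is 11:40-13:10 at 90 minutes.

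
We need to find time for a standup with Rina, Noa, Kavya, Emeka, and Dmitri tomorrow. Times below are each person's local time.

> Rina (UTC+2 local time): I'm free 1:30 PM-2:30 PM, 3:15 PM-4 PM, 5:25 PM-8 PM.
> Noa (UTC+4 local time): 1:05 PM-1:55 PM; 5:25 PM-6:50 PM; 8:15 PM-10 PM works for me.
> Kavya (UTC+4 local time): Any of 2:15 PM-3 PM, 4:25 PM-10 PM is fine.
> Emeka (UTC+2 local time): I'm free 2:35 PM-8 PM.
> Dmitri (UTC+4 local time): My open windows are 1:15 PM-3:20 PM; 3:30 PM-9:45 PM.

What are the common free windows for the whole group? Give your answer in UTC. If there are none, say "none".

Rina in UTC: 11:30-12:30, 13:15-14:00, 15:25-18:00 (subtract 2h to convert from UTC+2).
Noa in UTC: 09:05-09:55, 13:25-14:50, 16:15-18:00 (subtract 4h to convert from UTC+4).
Kavya in UTC: 10:15-11:00, 12:25-18:00 (subtract 4h to convert from UTC+4).
Emeka in UTC: 12:35-18:00 (subtract 2h to convert from UTC+2).
Dmitri in UTC: 09:15-11:20, 11:30-17:45 (subtract 4h to convert from UTC+4).
Rina ∩ Noa: 13:25-14:00, 16:15-18:00.
Rina ∩ Noa ∩ Kavya: 13:25-14:00, 16:15-18:00.
Rina ∩ Noa ∩ Kavya ∩ Emeka: 13:25-14:00, 16:15-18:00.
Rina ∩ Noa ∩ Kavya ∩ Emeka ∩ Dmitri: 13:25-14:00, 16:15-17:45.

13:25-14:00, 16:15-17:45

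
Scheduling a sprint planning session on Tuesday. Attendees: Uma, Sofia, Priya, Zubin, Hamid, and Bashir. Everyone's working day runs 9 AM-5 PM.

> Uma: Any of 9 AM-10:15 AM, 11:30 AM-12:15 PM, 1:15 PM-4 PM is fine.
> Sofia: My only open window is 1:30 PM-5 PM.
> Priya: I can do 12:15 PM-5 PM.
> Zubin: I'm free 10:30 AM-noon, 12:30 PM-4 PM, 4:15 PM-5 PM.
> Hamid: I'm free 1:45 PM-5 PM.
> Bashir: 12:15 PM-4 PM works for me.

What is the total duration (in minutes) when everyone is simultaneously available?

135

Uma ∩ Sofia: 13:30-16:00.
Uma ∩ Sofia ∩ Priya: 13:30-16:00.
Uma ∩ Sofia ∩ Priya ∩ Zubin: 13:30-16:00.
Uma ∩ Sofia ∩ Priya ∩ Zubin ∩ Hamid: 13:45-16:00.
Uma ∩ Sofia ∩ Priya ∩ Zubin ∩ Hamid ∩ Bashir: 13:45-16:00.
So the common availability across everyone is 13:45-16:00.
That's a single block of 135 minutes.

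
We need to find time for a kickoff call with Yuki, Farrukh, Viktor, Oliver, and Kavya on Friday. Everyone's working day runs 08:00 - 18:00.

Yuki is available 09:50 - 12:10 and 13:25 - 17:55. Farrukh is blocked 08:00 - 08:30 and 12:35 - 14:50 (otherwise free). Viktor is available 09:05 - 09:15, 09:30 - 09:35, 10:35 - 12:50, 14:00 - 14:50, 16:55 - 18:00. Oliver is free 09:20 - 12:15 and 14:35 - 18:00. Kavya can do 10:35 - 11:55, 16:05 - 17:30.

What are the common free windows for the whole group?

Yuki free: 09:50-12:10, 13:25-17:55.
Farrukh free: 08:30-12:35, 14:50-18:00 (invert busy blocks within the working day).
Viktor free: 09:05-09:15, 09:30-09:35, 10:35-12:50, 14:00-14:50, 16:55-18:00.
Oliver free: 09:20-12:15, 14:35-18:00.
Kavya free: 10:35-11:55, 16:05-17:30.
Yuki ∩ Farrukh: 09:50-12:10, 14:50-17:55.
Yuki ∩ Farrukh ∩ Viktor: 10:35-12:10, 16:55-17:55.
Yuki ∩ Farrukh ∩ Viktor ∩ Oliver: 10:35-12:10, 16:55-17:55.
Yuki ∩ Farrukh ∩ Viktor ∩ Oliver ∩ Kavya: 10:35-11:55, 16:55-17:30.

10:35-11:55, 16:55-17:30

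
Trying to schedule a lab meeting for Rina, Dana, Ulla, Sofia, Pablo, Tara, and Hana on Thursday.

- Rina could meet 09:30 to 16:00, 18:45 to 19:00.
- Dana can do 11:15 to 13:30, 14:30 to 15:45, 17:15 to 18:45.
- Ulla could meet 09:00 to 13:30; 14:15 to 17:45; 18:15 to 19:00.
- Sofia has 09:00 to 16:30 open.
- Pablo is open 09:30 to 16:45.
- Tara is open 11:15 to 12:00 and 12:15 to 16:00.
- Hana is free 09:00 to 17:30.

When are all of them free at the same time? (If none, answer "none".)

11:15-12:00, 12:15-13:30, 14:30-15:45

Rina ∩ Dana: 11:15-13:30, 14:30-15:45.
Rina ∩ Dana ∩ Ulla: 11:15-13:30, 14:30-15:45.
Rina ∩ Dana ∩ Ulla ∩ Sofia: 11:15-13:30, 14:30-15:45.
Rina ∩ Dana ∩ Ulla ∩ Sofia ∩ Pablo: 11:15-13:30, 14:30-15:45.
Rina ∩ Dana ∩ Ulla ∩ Sofia ∩ Pablo ∩ Tara: 11:15-12:00, 12:15-13:30, 14:30-15:45.
Rina ∩ Dana ∩ Ulla ∩ Sofia ∩ Pablo ∩ Tara ∩ Hana: 11:15-12:00, 12:15-13:30, 14:30-15:45.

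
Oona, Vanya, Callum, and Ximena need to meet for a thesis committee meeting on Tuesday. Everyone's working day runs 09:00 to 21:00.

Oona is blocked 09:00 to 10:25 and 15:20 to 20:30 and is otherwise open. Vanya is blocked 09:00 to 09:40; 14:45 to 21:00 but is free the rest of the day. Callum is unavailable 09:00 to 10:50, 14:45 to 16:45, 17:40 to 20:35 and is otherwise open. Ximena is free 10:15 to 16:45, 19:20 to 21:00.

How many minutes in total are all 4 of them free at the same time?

Oona free: 10:25-15:20, 20:30-21:00 (invert busy blocks within the working day).
Vanya free: 09:40-14:45 (invert busy blocks within the working day).
Callum free: 10:50-14:45, 16:45-17:40, 20:35-21:00 (invert busy blocks within the working day).
Ximena free: 10:15-16:45, 19:20-21:00.
Oona ∩ Vanya: 10:25-14:45.
Oona ∩ Vanya ∩ Callum: 10:50-14:45.
Oona ∩ Vanya ∩ Callum ∩ Ximena: 10:50-14:45.
That's a single block of 235 minutes.

235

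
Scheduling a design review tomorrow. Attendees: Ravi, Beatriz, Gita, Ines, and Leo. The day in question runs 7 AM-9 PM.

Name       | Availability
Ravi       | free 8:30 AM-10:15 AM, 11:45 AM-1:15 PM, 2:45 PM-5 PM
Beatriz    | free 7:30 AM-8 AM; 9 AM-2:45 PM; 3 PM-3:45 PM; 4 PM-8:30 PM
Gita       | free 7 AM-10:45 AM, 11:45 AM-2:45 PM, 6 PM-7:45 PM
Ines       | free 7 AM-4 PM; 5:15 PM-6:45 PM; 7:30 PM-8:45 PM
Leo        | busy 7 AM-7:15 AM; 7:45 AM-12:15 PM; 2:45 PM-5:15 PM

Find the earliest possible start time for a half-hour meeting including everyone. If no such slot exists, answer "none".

Ravi free: 08:30-10:15, 11:45-13:15, 14:45-17:00.
Beatriz free: 07:30-08:00, 09:00-14:45, 15:00-15:45, 16:00-20:30.
Gita free: 07:00-10:45, 11:45-14:45, 18:00-19:45.
Ines free: 07:00-16:00, 17:15-18:45, 19:30-20:45.
Leo free: 07:15-07:45, 12:15-14:45, 17:15-21:00 (invert busy blocks within the working day).
Ravi ∩ Beatriz: 09:00-10:15, 11:45-13:15, 15:00-15:45, 16:00-17:00.
Ravi ∩ Beatriz ∩ Gita: 09:00-10:15, 11:45-13:15.
Ravi ∩ Beatriz ∩ Gita ∩ Ines: 09:00-10:15, 11:45-13:15.
Ravi ∩ Beatriz ∩ Gita ∩ Ines ∩ Leo: 12:15-13:15.
Those are the intersection windows.
The first common window of at least 30 minutes is 12:15-13:15, so the earliest start is 12:15.

12:15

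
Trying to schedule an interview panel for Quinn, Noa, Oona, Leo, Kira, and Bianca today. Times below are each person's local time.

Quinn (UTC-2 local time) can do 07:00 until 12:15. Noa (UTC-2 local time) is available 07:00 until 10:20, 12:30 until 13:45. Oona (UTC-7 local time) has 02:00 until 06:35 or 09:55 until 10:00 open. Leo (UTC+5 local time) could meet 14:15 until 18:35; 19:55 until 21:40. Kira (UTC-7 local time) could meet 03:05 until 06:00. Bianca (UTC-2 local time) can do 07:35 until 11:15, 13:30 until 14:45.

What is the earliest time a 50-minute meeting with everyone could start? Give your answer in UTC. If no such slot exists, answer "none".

Quinn in UTC: 09:00-14:15 (add 2h to convert from UTC-2).
Noa in UTC: 09:00-12:20, 14:30-15:45 (add 2h to convert from UTC-2).
Oona in UTC: 09:00-13:35, 16:55-17:00 (add 7h to convert from UTC-7).
Leo in UTC: 09:15-13:35, 14:55-16:40 (subtract 5h to convert from UTC+5).
Kira in UTC: 10:05-13:00 (add 7h to convert from UTC-7).
Bianca in UTC: 09:35-13:15, 15:30-16:45 (add 2h to convert from UTC-2).
Quinn ∩ Noa: 09:00-12:20.
Quinn ∩ Noa ∩ Oona: 09:00-12:20.
Quinn ∩ Noa ∩ Oona ∩ Leo: 09:15-12:20.
Quinn ∩ Noa ∩ Oona ∩ Leo ∩ Kira: 10:05-12:20.
Quinn ∩ Noa ∩ Oona ∩ Leo ∩ Kira ∩ Bianca: 10:05-12:20.
The first common window of at least 50 minutes is 10:05-12:20, so the earliest start is 10:05.

10:05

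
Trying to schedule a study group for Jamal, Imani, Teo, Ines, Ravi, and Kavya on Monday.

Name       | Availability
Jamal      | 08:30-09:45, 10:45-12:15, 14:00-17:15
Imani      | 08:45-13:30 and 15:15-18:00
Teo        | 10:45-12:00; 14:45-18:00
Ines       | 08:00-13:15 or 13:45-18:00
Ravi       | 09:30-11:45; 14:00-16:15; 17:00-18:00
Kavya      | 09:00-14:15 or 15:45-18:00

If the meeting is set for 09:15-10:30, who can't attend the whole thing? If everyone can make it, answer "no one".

Jamal: not fully free for 09:15-10:30. Imani: free for 09:15-10:30. Teo: not fully free for 09:15-10:30. Ines: free for 09:15-10:30. Ravi: not fully free for 09:15-10:30. Kavya: free for 09:15-10:30.

Jamal, Ravi, Teo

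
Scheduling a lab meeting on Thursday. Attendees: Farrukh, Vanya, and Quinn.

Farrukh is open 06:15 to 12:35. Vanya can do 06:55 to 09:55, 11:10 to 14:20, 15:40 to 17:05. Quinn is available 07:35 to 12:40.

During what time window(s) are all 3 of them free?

07:35-09:55, 11:10-12:35

Farrukh ∩ Vanya: 06:55-09:55, 11:10-12:35.
Farrukh ∩ Vanya ∩ Quinn: 07:35-09:55, 11:10-12:35.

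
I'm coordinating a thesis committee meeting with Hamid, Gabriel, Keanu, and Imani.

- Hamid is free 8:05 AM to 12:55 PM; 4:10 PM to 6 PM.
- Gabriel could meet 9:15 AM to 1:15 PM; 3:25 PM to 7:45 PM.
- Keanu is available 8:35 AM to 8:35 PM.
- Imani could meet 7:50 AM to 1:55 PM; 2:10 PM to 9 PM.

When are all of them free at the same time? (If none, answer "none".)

09:15-12:55, 16:10-18:00

Hamid ∩ Gabriel: 09:15-12:55, 16:10-18:00.
Hamid ∩ Gabriel ∩ Keanu: 09:15-12:55, 16:10-18:00.
Hamid ∩ Gabriel ∩ Keanu ∩ Imani: 09:15-12:55, 16:10-18:00.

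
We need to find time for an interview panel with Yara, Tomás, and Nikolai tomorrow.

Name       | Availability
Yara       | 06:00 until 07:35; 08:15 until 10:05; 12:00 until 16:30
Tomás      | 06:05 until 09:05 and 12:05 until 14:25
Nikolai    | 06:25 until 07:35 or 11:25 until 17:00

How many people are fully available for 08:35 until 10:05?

1

Yara can make the full 08:35-10:05 slot — that's 1.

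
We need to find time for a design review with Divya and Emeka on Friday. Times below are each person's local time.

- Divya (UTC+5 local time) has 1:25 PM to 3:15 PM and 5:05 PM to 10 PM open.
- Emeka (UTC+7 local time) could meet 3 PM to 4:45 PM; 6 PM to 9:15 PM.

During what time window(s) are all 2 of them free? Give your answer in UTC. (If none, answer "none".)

08:25-09:45, 12:05-14:15

Divya in UTC: 08:25-10:15, 12:05-17:00 (subtract 5h to convert from UTC+5).
Emeka in UTC: 08:00-09:45, 11:00-14:15 (subtract 7h to convert from UTC+7).
Divya ∩ Emeka: 08:25-09:45, 12:05-14:15.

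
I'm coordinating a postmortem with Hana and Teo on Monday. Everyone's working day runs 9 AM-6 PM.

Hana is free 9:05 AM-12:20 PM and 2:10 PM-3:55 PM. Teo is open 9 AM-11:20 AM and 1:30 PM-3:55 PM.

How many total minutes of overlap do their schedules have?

Hana ∩ Teo: 09:05-11:20, 14:10-15:55.
So the common availability across everyone is 09:05-11:20, 14:10-15:55.
Summing the common windows: 135 + 105 = 240 minutes.

240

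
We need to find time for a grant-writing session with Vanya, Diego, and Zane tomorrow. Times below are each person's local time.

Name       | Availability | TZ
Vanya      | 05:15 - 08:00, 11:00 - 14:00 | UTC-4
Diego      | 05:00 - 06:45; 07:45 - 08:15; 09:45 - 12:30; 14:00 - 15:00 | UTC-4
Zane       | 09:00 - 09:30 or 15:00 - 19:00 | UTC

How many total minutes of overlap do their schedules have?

Vanya in UTC: 09:15-12:00, 15:00-18:00 (add 4h to convert from UTC-4).
Diego in UTC: 09:00-10:45, 11:45-12:15, 13:45-16:30, 18:00-19:00 (add 4h to convert from UTC-4).
Zane in UTC: 09:00-09:30, 15:00-19:00.
Vanya ∩ Diego: 09:15-10:45, 11:45-12:00, 15:00-16:30.
Vanya ∩ Diego ∩ Zane: 09:15-09:30, 15:00-16:30.
So the common availability across everyone is 09:15-09:30, 15:00-16:30.
Summing the common windows: 15 + 90 = 105 minutes.

105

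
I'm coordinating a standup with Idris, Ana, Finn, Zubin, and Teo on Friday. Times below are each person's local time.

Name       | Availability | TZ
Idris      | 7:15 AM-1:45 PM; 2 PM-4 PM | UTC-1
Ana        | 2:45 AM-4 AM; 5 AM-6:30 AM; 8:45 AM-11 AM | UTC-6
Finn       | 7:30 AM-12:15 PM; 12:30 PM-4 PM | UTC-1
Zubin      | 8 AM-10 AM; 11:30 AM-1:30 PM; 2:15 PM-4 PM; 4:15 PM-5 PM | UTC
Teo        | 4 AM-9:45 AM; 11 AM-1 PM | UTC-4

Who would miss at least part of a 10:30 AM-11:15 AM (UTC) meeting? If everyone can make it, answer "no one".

Idris in UTC: 08:15-14:45, 15:00-17:00 (add 1h to convert from UTC-1).
Ana in UTC: 08:45-10:00, 11:00-12:30, 14:45-17:00 (add 6h to convert from UTC-6).
Finn in UTC: 08:30-13:15, 13:30-17:00 (add 1h to convert from UTC-1).
Zubin in UTC: 08:00-10:00, 11:30-13:30, 14:15-16:00, 16:15-17:00.
Teo in UTC: 08:00-13:45, 15:00-17:00 (add 4h to convert from UTC-4).
Idris: free for 10:30-11:15. Ana: not fully free for 10:30-11:15. Finn: free for 10:30-11:15. Zubin: not fully free for 10:30-11:15. Teo: free for 10:30-11:15.

Ana, Zubin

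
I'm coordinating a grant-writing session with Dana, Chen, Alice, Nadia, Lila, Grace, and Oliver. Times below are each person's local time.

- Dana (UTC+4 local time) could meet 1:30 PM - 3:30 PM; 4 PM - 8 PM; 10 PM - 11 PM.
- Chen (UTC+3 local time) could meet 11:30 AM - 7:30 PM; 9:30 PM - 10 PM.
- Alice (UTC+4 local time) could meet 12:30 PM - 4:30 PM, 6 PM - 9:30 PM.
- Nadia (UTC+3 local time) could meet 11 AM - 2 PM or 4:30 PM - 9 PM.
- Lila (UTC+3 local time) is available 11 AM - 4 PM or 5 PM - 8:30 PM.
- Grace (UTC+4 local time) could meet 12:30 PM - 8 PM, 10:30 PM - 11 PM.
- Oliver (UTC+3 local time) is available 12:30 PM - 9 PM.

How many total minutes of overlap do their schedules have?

210

Dana in UTC: 09:30-11:30, 12:00-16:00, 18:00-19:00 (subtract 4h to convert from UTC+4).
Chen in UTC: 08:30-16:30, 18:30-19:00 (subtract 3h to convert from UTC+3).
Alice in UTC: 08:30-12:30, 14:00-17:30 (subtract 4h to convert from UTC+4).
Nadia in UTC: 08:00-11:00, 13:30-18:00 (subtract 3h to convert from UTC+3).
Lila in UTC: 08:00-13:00, 14:00-17:30 (subtract 3h to convert from UTC+3).
Grace in UTC: 08:30-16:00, 18:30-19:00 (subtract 4h to convert from UTC+4).
Oliver in UTC: 09:30-18:00 (subtract 3h to convert from UTC+3).
Dana ∩ Chen: 09:30-11:30, 12:00-16:00, 18:30-19:00.
Dana ∩ Chen ∩ Alice: 09:30-11:30, 12:00-12:30, 14:00-16:00.
Dana ∩ Chen ∩ Alice ∩ Nadia: 09:30-11:00, 14:00-16:00.
Dana ∩ Chen ∩ Alice ∩ Nadia ∩ Lila: 09:30-11:00, 14:00-16:00.
Dana ∩ Chen ∩ Alice ∩ Nadia ∩ Lila ∩ Grace: 09:30-11:00, 14:00-16:00.
Dana ∩ Chen ∩ Alice ∩ Nadia ∩ Lila ∩ Grace ∩ Oliver: 09:30-11:00, 14:00-16:00.
Summing the common windows: 90 + 120 = 210 minutes.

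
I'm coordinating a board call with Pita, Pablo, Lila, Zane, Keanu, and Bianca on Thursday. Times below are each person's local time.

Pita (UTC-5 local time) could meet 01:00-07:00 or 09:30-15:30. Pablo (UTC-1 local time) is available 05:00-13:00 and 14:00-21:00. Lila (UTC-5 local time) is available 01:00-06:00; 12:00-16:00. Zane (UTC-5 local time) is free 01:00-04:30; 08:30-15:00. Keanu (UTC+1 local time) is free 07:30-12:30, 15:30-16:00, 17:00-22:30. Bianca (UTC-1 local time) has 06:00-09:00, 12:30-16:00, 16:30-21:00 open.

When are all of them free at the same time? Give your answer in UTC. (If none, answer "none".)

07:00-09:30, 17:30-20:00

Pita in UTC: 06:00-12:00, 14:30-20:30 (add 5h to convert from UTC-5).
Pablo in UTC: 06:00-14:00, 15:00-22:00 (add 1h to convert from UTC-1).
Lila in UTC: 06:00-11:00, 17:00-21:00 (add 5h to convert from UTC-5).
Zane in UTC: 06:00-09:30, 13:30-20:00 (add 5h to convert from UTC-5).
Keanu in UTC: 06:30-11:30, 14:30-15:00, 16:00-21:30 (subtract 1h to convert from UTC+1).
Bianca in UTC: 07:00-10:00, 13:30-17:00, 17:30-22:00 (add 1h to convert from UTC-1).
Pita ∩ Pablo: 06:00-12:00, 15:00-20:30.
Pita ∩ Pablo ∩ Lila: 06:00-11:00, 17:00-20:30.
Pita ∩ Pablo ∩ Lila ∩ Zane: 06:00-09:30, 17:00-20:00.
Pita ∩ Pablo ∩ Lila ∩ Zane ∩ Keanu: 06:30-09:30, 17:00-20:00.
Pita ∩ Pablo ∩ Lila ∩ Zane ∩ Keanu ∩ Bianca: 07:00-09:30, 17:30-20:00.
So the common availability across everyone is 07:00-09:30, 17:30-20:00.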